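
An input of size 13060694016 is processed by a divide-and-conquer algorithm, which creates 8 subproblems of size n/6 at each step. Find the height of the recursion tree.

For divide and conquer with division factor 6:

Problem sizes at each level:
Level 0: 13060694016
Level 1: 2176782336
Level 2: 362797056
Level 3: 60466176
Level 4: 10077696
Level 5: 1679616
Level 6: 279936
Level 7: 46656
Level 8: 7776
Level 9: 1296
Level 10: 216
Level 11: 36
Level 12: 6
Level 13: 1

The root is level 0 and the size-1 base case is level 13 (the tree spans levels 0 through 13, i.e. 14 levels counting the root), so the depth is the number of divisions: log_6(13060694016) = 13

The recursion tree depth is log_6(13060694016) = 13. At each level, the problem size is divided by 6, so it takes 13 divisions to reduce to a base case of size 1. The algorithm makes 8 recursive calls at each level.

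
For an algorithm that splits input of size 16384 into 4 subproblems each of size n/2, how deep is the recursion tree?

For divide and conquer with division factor 2:

Problem sizes at each level:
Level 0: 16384
Level 1: 8192
Level 2: 4096
Level 3: 2048
Level 4: 1024
Level 5: 512
Level 6: 256
Level 7: 128
Level 8: 64
Level 9: 32
Level 10: 16
Level 11: 8
Level 12: 4
Level 13: 2
Level 14: 1

The root is level 0 and the size-1 base case is level 14 (the tree spans levels 0 through 14, i.e. 15 levels counting the root), so the depth is the number of divisions: log_2(16384) = 14

The recursion tree depth is log_2(16384) = 14. At each level, the problem size is divided by 2, so it takes 14 divisions to reduce to a base case of size 1. The algorithm makes 4 recursive calls at each level.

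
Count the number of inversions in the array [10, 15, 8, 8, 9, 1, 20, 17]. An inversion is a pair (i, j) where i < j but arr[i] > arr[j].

Finding inversions in [10, 15, 8, 8, 9, 1, 20, 17]:

(0, 2): arr[0]=10 > arr[2]=8
(0, 3): arr[0]=10 > arr[3]=8
(0, 4): arr[0]=10 > arr[4]=9
(0, 5): arr[0]=10 > arr[5]=1
(1, 2): arr[1]=15 > arr[2]=8
(1, 3): arr[1]=15 > arr[3]=8
(1, 4): arr[1]=15 > arr[4]=9
(1, 5): arr[1]=15 > arr[5]=1
(2, 5): arr[2]=8 > arr[5]=1
(3, 5): arr[3]=8 > arr[5]=1
(4, 5): arr[4]=9 > arr[5]=1
(6, 7): arr[6]=20 > arr[7]=17

Total inversions: 12

The array has 12 inversion(s): (0,2), (0,3), (0,4), (0,5), (1,2), (1,3), (1,4), (1,5), (2,5), (3,5), (4,5), (6,7). Each pair (i,j) satisfies i < j and arr[i] > arr[j].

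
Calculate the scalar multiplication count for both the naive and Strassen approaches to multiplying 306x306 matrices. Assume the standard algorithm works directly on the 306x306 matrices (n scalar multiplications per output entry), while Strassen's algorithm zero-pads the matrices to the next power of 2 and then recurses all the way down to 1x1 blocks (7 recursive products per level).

Matrix multiplication for 306x306 matrices:

Strassen's algorithm requires power-of-2 dimensions. Pad 306x306 to 512x512 (next power of 2).

Standard algorithm: 306^3 = 28652616 multiplications
Strassen's algorithm: 7^(log2(512)) = 7^9 = 40353607 multiplications
Difference: 28652616 - 40353607 = -11700991 (Strassen uses MORE here due to padding overhead — for small or just-over-power-of-2 n, padding can outweigh the per-level savings)

Standard: 28652616 multiplications (306^3). Strassen: 40353607 multiplications (7^9, after padding to 512x512). Strassen reduces 8 recursive multiplications to 7 at each level.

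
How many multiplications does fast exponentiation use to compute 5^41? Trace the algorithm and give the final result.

Computing 5^41 by squaring (build up from 5^1; each line after the first costs one multiplication):

5^1 = 5
5^2 = (5^1)^2 = 5^2 = 25
5^4 = (5^2)^2 = 25^2 = 625
5^5 = 5 * 5^4 = 5 * 625 = 3125
5^10 = (5^5)^2 = 3125^2 = 9765625
5^20 = (5^10)^2 = 9765625^2 = 95367431640625
5^40 = (5^20)^2 = 95367431640625^2 = 9094947017729282379150390625
5^41 = 5 * 5^40 = 5 * 9094947017729282379150390625 = 45474735088646411895751953125

Result: 45474735088646411895751953125
Multiplications needed: 7 (7 lines after 5^1)

5^41 = 45474735088646411895751953125. Using exponentiation by squaring, this requires 7 multiplications. The key idea: if the exponent is even, square the half-power; if odd, multiply by the base once.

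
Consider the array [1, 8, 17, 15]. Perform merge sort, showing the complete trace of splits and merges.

Merge sort trace:

Split: [1, 8, 17, 15] -> [1, 8] and [17, 15]
  Split: [1, 8] -> [1] and [8]
  Merge: [1] + [8] -> [1, 8]
  Split: [17, 15] -> [17] and [15]
  Merge: [17] + [15] -> [15, 17]
Merge: [1, 8] + [15, 17] -> [1, 8, 15, 17]

Final sorted array: [1, 8, 15, 17]

The merge sort proceeds by recursively splitting the array and merging sorted halves.
After all merges, the sorted array is [1, 8, 15, 17].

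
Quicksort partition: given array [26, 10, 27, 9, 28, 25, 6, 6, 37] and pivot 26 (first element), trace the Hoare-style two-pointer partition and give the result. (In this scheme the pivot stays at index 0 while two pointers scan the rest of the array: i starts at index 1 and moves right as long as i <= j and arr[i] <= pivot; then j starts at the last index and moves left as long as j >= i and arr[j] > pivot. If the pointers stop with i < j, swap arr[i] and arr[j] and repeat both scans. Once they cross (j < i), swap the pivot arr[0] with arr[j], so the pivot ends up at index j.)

Hoare-style two-pointer partition with pivot = 26:

Initial array: [26, 10, 27, 9, 28, 25, 6, 6, 37]

Pointers start at i = 1, j = 8.
i stops at index 2 (arr[2]=27 > 26), j stops at index 7 (arr[7]=6 <= 26): swap arr[2] and arr[7], array becomes [26, 10, 6, 9, 28, 25, 6, 27, 37]
i stops at index 4 (arr[4]=28 > 26), j stops at index 6 (arr[6]=6 <= 26): swap arr[4] and arr[6], array becomes [26, 10, 6, 9, 6, 25, 28, 27, 37]
i ends at 6, j ends at 5: the pointers have crossed (j < i), so scanning stops.

Swap pivot arr[0] with arr[5] to place pivot at position 5: [25, 10, 6, 9, 6, 26, 28, 27, 37]
Pivot position: 5

After partitioning with pivot 26, the array becomes [25, 10, 6, 9, 6, 26, 28, 27, 37]. The pivot is placed at index 5. All elements to the left of the pivot are <= 26, and all elements to the right are > 26.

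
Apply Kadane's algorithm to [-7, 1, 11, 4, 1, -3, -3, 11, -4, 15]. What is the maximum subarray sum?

Using Kadane's algorithm on [-7, 1, 11, 4, 1, -3, -3, 11, -4, 15]:

Scanning through the array:
Position 1 (value 1): max_ending_here = 1, max_so_far = 1
Position 2 (value 11): max_ending_here = 12, max_so_far = 12
Position 3 (value 4): max_ending_here = 16, max_so_far = 16
Position 4 (value 1): max_ending_here = 17, max_so_far = 17
Position 5 (value -3): max_ending_here = 14, max_so_far = 17
Position 6 (value -3): max_ending_here = 11, max_so_far = 17
Position 7 (value 11): max_ending_here = 22, max_so_far = 22
Position 8 (value -4): max_ending_here = 18, max_so_far = 22
Position 9 (value 15): max_ending_here = 33, max_so_far = 33

Maximum subarray: [1, 11, 4, 1, -3, -3, 11, -4, 15]
Maximum sum: 33

The maximum subarray is [1, 11, 4, 1, -3, -3, 11, -4, 15] with sum 33. This subarray runs from index 1 to index 9.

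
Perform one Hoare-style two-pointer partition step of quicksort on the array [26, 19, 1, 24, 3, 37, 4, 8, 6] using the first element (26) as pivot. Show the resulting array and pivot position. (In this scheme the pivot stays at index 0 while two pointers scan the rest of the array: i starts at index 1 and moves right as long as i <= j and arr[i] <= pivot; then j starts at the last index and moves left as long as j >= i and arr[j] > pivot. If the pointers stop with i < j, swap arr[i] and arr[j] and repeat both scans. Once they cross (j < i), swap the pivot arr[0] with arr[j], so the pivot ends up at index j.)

Hoare-style two-pointer partition with pivot = 26:

Initial array: [26, 19, 1, 24, 3, 37, 4, 8, 6]

Pointers start at i = 1, j = 8.
i stops at index 5 (arr[5]=37 > 26), j stops at index 8 (arr[8]=6 <= 26): swap arr[5] and arr[8], array becomes [26, 19, 1, 24, 3, 6, 4, 8, 37]
i ends at 8, j ends at 7: the pointers have crossed (j < i), so scanning stops.

Swap pivot arr[0] with arr[7] to place pivot at position 7: [8, 19, 1, 24, 3, 6, 4, 26, 37]
Pivot position: 7

After partitioning with pivot 26, the array becomes [8, 19, 1, 24, 3, 6, 4, 26, 37]. The pivot is placed at index 7. All elements to the left of the pivot are <= 26, and all elements to the right are > 26.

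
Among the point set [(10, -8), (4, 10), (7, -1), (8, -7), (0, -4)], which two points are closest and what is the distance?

Computing all pairwise distances among 5 points:

d((10, -8), (4, 10)) = 18.9737
d((10, -8), (7, -1)) = 7.6158
d((10, -8), (8, -7)) = 2.2361 <-- minimum
d((10, -8), (0, -4)) = 10.7703
d((4, 10), (7, -1)) = 11.4018
d((4, 10), (8, -7)) = 17.4642
d((4, 10), (0, -4)) = 14.5602
d((7, -1), (8, -7)) = 6.0828
d((7, -1), (0, -4)) = 7.6158
d((8, -7), (0, -4)) = 8.544

Closest pair: (10, -8) and (8, -7) with distance 2.2361

The closest pair is (10, -8) and (8, -7) with Euclidean distance 2.2361. For 5 points, brute-force pairwise comparison is shown above. For large n, the divide-and-conquer algorithm (sort by x, recurse on halves, check the dividing strip) achieves O(n log n).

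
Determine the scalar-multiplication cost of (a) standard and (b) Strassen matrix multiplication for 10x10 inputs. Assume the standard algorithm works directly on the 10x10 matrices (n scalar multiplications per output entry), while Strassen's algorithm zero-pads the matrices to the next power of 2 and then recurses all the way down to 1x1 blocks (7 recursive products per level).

Matrix multiplication for 10x10 matrices:

Strassen's algorithm requires power-of-2 dimensions. Pad 10x10 to 16x16 (next power of 2).

Standard algorithm: 10^3 = 1000 multiplications
Strassen's algorithm: 7^(log2(16)) = 7^4 = 2401 multiplications
Difference: 1000 - 2401 = -1401 (Strassen uses MORE here due to padding overhead — for small or just-over-power-of-2 n, padding can outweigh the per-level savings)

Standard: 1000 multiplications (10^3). Strassen: 2401 multiplications (7^4, after padding to 16x16). Strassen reduces 8 recursive multiplications to 7 at each level.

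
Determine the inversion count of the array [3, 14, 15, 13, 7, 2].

Finding inversions in [3, 14, 15, 13, 7, 2]:

(0, 5): arr[0]=3 > arr[5]=2
(1, 3): arr[1]=14 > arr[3]=13
(1, 4): arr[1]=14 > arr[4]=7
(1, 5): arr[1]=14 > arr[5]=2
(2, 3): arr[2]=15 > arr[3]=13
(2, 4): arr[2]=15 > arr[4]=7
(2, 5): arr[2]=15 > arr[5]=2
(3, 4): arr[3]=13 > arr[4]=7
(3, 5): arr[3]=13 > arr[5]=2
(4, 5): arr[4]=7 > arr[5]=2

Total inversions: 10

The array has 10 inversion(s): (0,5), (1,3), (1,4), (1,5), (2,3), (2,4), (2,5), (3,4), (3,5), (4,5). Each pair (i,j) satisfies i < j and arr[i] > arr[j].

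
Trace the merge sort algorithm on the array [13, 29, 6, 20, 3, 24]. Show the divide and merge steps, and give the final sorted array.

Merge sort trace:

Split: [13, 29, 6, 20, 3, 24] -> [13, 29, 6] and [20, 3, 24]
  Split: [13, 29, 6] -> [13] and [29, 6]
    Split: [29, 6] -> [29] and [6]
    Merge: [29] + [6] -> [6, 29]
  Merge: [13] + [6, 29] -> [6, 13, 29]
  Split: [20, 3, 24] -> [20] and [3, 24]
    Split: [3, 24] -> [3] and [24]
    Merge: [3] + [24] -> [3, 24]
  Merge: [20] + [3, 24] -> [3, 20, 24]
Merge: [6, 13, 29] + [3, 20, 24] -> [3, 6, 13, 20, 24, 29]

Final sorted array: [3, 6, 13, 20, 24, 29]

The merge sort proceeds by recursively splitting the array and merging sorted halves.
After all merges, the sorted array is [3, 6, 13, 20, 24, 29].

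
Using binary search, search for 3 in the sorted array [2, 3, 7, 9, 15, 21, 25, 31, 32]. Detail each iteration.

Binary search for 3 in [2, 3, 7, 9, 15, 21, 25, 31, 32]:

lo=0, hi=8, mid=4, arr[mid]=15 -> 15 > 3, search left half
lo=0, hi=3, mid=1, arr[mid]=3 -> Found target at index 1!

Binary search finds 3 at index 1 after 2 comparisons. The search repeatedly halves the search space by comparing with the middle element.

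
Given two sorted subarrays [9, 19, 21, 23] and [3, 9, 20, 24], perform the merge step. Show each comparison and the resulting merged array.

Merging process:

Compare 9 vs 3: take 3 from right. Merged: [3]
Compare 9 vs 9: take 9 from left. Merged: [3, 9]
Compare 19 vs 9: take 9 from right. Merged: [3, 9, 9]
Compare 19 vs 20: take 19 from left. Merged: [3, 9, 9, 19]
Compare 21 vs 20: take 20 from right. Merged: [3, 9, 9, 19, 20]
Compare 21 vs 24: take 21 from left. Merged: [3, 9, 9, 19, 20, 21]
Compare 23 vs 24: take 23 from left. Merged: [3, 9, 9, 19, 20, 21, 23]
Append remaining from right: [24]. Merged: [3, 9, 9, 19, 20, 21, 23, 24]

Final merged array: [3, 9, 9, 19, 20, 21, 23, 24]
Total comparisons: 7

The merged array is [3, 9, 9, 19, 20, 21, 23, 24], requiring 7 comparisons. The merge step runs in O(n) time where n is the total number of elements.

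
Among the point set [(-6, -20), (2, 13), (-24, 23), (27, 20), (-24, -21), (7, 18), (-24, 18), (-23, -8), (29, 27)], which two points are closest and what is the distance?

Computing all pairwise distances among 9 points:

d((-6, -20), (2, 13)) = 33.9559
d((-6, -20), (-24, 23)) = 46.6154
d((-6, -20), (27, 20)) = 51.8556
d((-6, -20), (-24, -21)) = 18.0278
d((-6, -20), (7, 18)) = 40.1622
d((-6, -20), (-24, 18)) = 42.0476
d((-6, -20), (-23, -8)) = 20.8087
d((-6, -20), (29, 27)) = 58.6003
d((2, 13), (-24, 23)) = 27.8568
d((2, 13), (27, 20)) = 25.9615
d((2, 13), (-24, -21)) = 42.8019
d((2, 13), (7, 18)) = 7.0711
d((2, 13), (-24, 18)) = 26.4764
d((2, 13), (-23, -8)) = 32.6497
d((2, 13), (29, 27)) = 30.4138
d((-24, 23), (27, 20)) = 51.0882
d((-24, 23), (-24, -21)) = 44.0
d((-24, 23), (7, 18)) = 31.4006
d((-24, 23), (-24, 18)) = 5.0 <-- minimum
d((-24, 23), (-23, -8)) = 31.0161
d((-24, 23), (29, 27)) = 53.1507
d((27, 20), (-24, -21)) = 65.437
d((27, 20), (7, 18)) = 20.0998
d((27, 20), (-24, 18)) = 51.0392
d((27, 20), (-23, -8)) = 57.3062
d((27, 20), (29, 27)) = 7.2801
d((-24, -21), (7, 18)) = 49.8197
d((-24, -21), (-24, 18)) = 39.0
d((-24, -21), (-23, -8)) = 13.0384
d((-24, -21), (29, 27)) = 71.5052
d((7, 18), (-24, 18)) = 31.0
d((7, 18), (-23, -8)) = 39.6989
d((7, 18), (29, 27)) = 23.7697
d((-24, 18), (-23, -8)) = 26.0192
d((-24, 18), (29, 27)) = 53.7587
d((-23, -8), (29, 27)) = 62.6817

Closest pair: (-24, 23) and (-24, 18) with distance 5.0

The closest pair is (-24, 23) and (-24, 18) with Euclidean distance 5.0. For 9 points, brute-force pairwise comparison is shown above. For large n, the divide-and-conquer algorithm (sort by x, recurse on halves, check the dividing strip) achieves O(n log n).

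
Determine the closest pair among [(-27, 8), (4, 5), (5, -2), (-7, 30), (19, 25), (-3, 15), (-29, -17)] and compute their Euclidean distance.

Computing all pairwise distances among 7 points:

d((-27, 8), (4, 5)) = 31.1448
d((-27, 8), (5, -2)) = 33.5261
d((-27, 8), (-7, 30)) = 29.7321
d((-27, 8), (19, 25)) = 49.0408
d((-27, 8), (-3, 15)) = 25.0
d((-27, 8), (-29, -17)) = 25.0799
d((4, 5), (5, -2)) = 7.0711 <-- minimum
d((4, 5), (-7, 30)) = 27.313
d((4, 5), (19, 25)) = 25.0
d((4, 5), (-3, 15)) = 12.2066
d((4, 5), (-29, -17)) = 39.6611
d((5, -2), (-7, 30)) = 34.176
d((5, -2), (19, 25)) = 30.4138
d((5, -2), (-3, 15)) = 18.7883
d((5, -2), (-29, -17)) = 37.1618
d((-7, 30), (19, 25)) = 26.4764
d((-7, 30), (-3, 15)) = 15.5242
d((-7, 30), (-29, -17)) = 51.8941
d((19, 25), (-3, 15)) = 24.1661
d((19, 25), (-29, -17)) = 63.7809
d((-3, 15), (-29, -17)) = 41.2311

Closest pair: (4, 5) and (5, -2) with distance 7.0711

The closest pair is (4, 5) and (5, -2) with Euclidean distance 7.0711. For 7 points, brute-force pairwise comparison is shown above. For large n, the divide-and-conquer algorithm (sort by x, recurse on halves, check the dividing strip) achieves O(n log n).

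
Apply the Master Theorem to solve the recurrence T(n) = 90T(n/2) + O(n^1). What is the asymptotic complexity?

Master Theorem for T(n) = 90T(n/2) + O(n^1):

a = 90, b = 2, c = 1
log_b(a) = log_2(90) = 6.4919

Case 1: c = 1 < log_2(90) = 6.4919
T(n) = O(n^(log_2 90))

For T(n) = 90T(n/2) + O(n^1): log_2(90) = 6.4919. This is Case 1 of the Master Theorem (c < log_b(a), work dominated by leaves), giving O(n^(log_2 90)).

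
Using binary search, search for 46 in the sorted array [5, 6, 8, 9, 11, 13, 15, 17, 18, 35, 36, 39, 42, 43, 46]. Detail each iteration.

Binary search for 46 in [5, 6, 8, 9, 11, 13, 15, 17, 18, 35, 36, 39, 42, 43, 46]:

lo=0, hi=14, mid=7, arr[mid]=17 -> 17 < 46, search right half
lo=8, hi=14, mid=11, arr[mid]=39 -> 39 < 46, search right half
lo=12, hi=14, mid=13, arr[mid]=43 -> 43 < 46, search right half
lo=14, hi=14, mid=14, arr[mid]=46 -> Found target at index 14!

Binary search finds 46 at index 14 after 4 comparisons. The search repeatedly halves the search space by comparing with the middle element.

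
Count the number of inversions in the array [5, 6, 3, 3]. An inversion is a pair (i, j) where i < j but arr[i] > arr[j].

Finding inversions in [5, 6, 3, 3]:

(0, 2): arr[0]=5 > arr[2]=3
(0, 3): arr[0]=5 > arr[3]=3
(1, 2): arr[1]=6 > arr[2]=3
(1, 3): arr[1]=6 > arr[3]=3

Total inversions: 4

The array has 4 inversion(s): (0,2), (0,3), (1,2), (1,3). Each pair (i,j) satisfies i < j and arr[i] > arr[j].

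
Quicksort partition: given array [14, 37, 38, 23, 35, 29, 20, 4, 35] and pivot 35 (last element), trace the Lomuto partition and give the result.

Lomuto partition with pivot = 35:

Initial array: [14, 37, 38, 23, 35, 29, 20, 4, 35]

arr[0]=14 <= 35: swap with position 0, array becomes [14, 37, 38, 23, 35, 29, 20, 4, 35]
arr[1]=37 > 35: no swap
arr[2]=38 > 35: no swap
arr[3]=23 <= 35: swap with position 1, array becomes [14, 23, 38, 37, 35, 29, 20, 4, 35]
arr[4]=35 <= 35: swap with position 2, array becomes [14, 23, 35, 37, 38, 29, 20, 4, 35]
arr[5]=29 <= 35: swap with position 3, array becomes [14, 23, 35, 29, 38, 37, 20, 4, 35]
arr[6]=20 <= 35: swap with position 4, array becomes [14, 23, 35, 29, 20, 37, 38, 4, 35]
arr[7]=4 <= 35: swap with position 5, array becomes [14, 23, 35, 29, 20, 4, 38, 37, 35]

Place pivot at position 6: [14, 23, 35, 29, 20, 4, 35, 37, 38]
Pivot position: 6

After partitioning with pivot 35, the array becomes [14, 23, 35, 29, 20, 4, 35, 37, 38]. The pivot is placed at index 6. All elements to the left of the pivot are <= 35, and all elements to the right are > 35.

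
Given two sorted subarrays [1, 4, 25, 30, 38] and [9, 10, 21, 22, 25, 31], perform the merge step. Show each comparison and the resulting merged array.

Merging process:

Compare 1 vs 9: take 1 from left. Merged: [1]
Compare 4 vs 9: take 4 from left. Merged: [1, 4]
Compare 25 vs 9: take 9 from right. Merged: [1, 4, 9]
Compare 25 vs 10: take 10 from right. Merged: [1, 4, 9, 10]
Compare 25 vs 21: take 21 from right. Merged: [1, 4, 9, 10, 21]
Compare 25 vs 22: take 22 from right. Merged: [1, 4, 9, 10, 21, 22]
Compare 25 vs 25: take 25 from left. Merged: [1, 4, 9, 10, 21, 22, 25]
Compare 30 vs 25: take 25 from right. Merged: [1, 4, 9, 10, 21, 22, 25, 25]
Compare 30 vs 31: take 30 from left. Merged: [1, 4, 9, 10, 21, 22, 25, 25, 30]
Compare 38 vs 31: take 31 from right. Merged: [1, 4, 9, 10, 21, 22, 25, 25, 30, 31]
Append remaining from left: [38]. Merged: [1, 4, 9, 10, 21, 22, 25, 25, 30, 31, 38]

Final merged array: [1, 4, 9, 10, 21, 22, 25, 25, 30, 31, 38]
Total comparisons: 10

The merged array is [1, 4, 9, 10, 21, 22, 25, 25, 30, 31, 38], requiring 10 comparisons. The merge step runs in O(n) time where n is the total number of elements.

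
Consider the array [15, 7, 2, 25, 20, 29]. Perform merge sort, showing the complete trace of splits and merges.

Merge sort trace:

Split: [15, 7, 2, 25, 20, 29] -> [15, 7, 2] and [25, 20, 29]
  Split: [15, 7, 2] -> [15] and [7, 2]
    Split: [7, 2] -> [7] and [2]
    Merge: [7] + [2] -> [2, 7]
  Merge: [15] + [2, 7] -> [2, 7, 15]
  Split: [25, 20, 29] -> [25] and [20, 29]
    Split: [20, 29] -> [20] and [29]
    Merge: [20] + [29] -> [20, 29]
  Merge: [25] + [20, 29] -> [20, 25, 29]
Merge: [2, 7, 15] + [20, 25, 29] -> [2, 7, 15, 20, 25, 29]

Final sorted array: [2, 7, 15, 20, 25, 29]

The merge sort proceeds by recursively splitting the array and merging sorted halves.
After all merges, the sorted array is [2, 7, 15, 20, 25, 29].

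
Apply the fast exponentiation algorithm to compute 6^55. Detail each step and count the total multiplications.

Computing 6^55 by squaring (build up from 6^1; each line after the first costs one multiplication):

6^1 = 6
6^2 = (6^1)^2 = 6^2 = 36
6^3 = 6 * 6^2 = 6 * 36 = 216
6^6 = (6^3)^2 = 216^2 = 46656
6^12 = (6^6)^2 = 46656^2 = 2176782336
6^13 = 6 * 6^12 = 6 * 2176782336 = 13060694016
6^26 = (6^13)^2 = 13060694016^2 = 170581728179578208256
6^27 = 6 * 6^26 = 6 * 170581728179578208256 = 1023490369077469249536
6^54 = (6^27)^2 = 1023490369077469249536^2 = 1047532535594334222593508922191671036215296
6^55 = 6 * 6^54 = 6 * 1047532535594334222593508922191671036215296 = 6285195213566005335561053533150026217291776

Result: 6285195213566005335561053533150026217291776
Multiplications needed: 9 (9 lines after 6^1)

6^55 = 6285195213566005335561053533150026217291776. Using exponentiation by squaring, this requires 9 multiplications. The key idea: if the exponent is even, square the half-power; if odd, multiply by the base once.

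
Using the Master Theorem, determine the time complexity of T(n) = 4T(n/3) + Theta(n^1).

Master Theorem for T(n) = 4T(n/3) + O(n^1):

a = 4, b = 3, c = 1
log_b(a) = log_3(4) = 1.2619

Case 1: c = 1 < log_3(4) = 1.2619
T(n) = O(n^(log_3 4))

For T(n) = 4T(n/3) + O(n^1): log_3(4) = 1.2619. This is Case 1 of the Master Theorem (c < log_b(a), work dominated by leaves), giving O(n^(log_3 4)).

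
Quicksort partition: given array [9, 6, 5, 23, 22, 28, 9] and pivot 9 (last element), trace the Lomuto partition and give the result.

Lomuto partition with pivot = 9:

Initial array: [9, 6, 5, 23, 22, 28, 9]

arr[0]=9 <= 9: swap with position 0, array becomes [9, 6, 5, 23, 22, 28, 9]
arr[1]=6 <= 9: swap with position 1, array becomes [9, 6, 5, 23, 22, 28, 9]
arr[2]=5 <= 9: swap with position 2, array becomes [9, 6, 5, 23, 22, 28, 9]
arr[3]=23 > 9: no swap
arr[4]=22 > 9: no swap
arr[5]=28 > 9: no swap

Place pivot at position 3: [9, 6, 5, 9, 22, 28, 23]
Pivot position: 3

After partitioning with pivot 9, the array becomes [9, 6, 5, 9, 22, 28, 23]. The pivot is placed at index 3. All elements to the left of the pivot are <= 9, and all elements to the right are > 9.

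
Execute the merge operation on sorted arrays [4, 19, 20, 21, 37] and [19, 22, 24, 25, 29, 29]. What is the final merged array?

Merging process:

Compare 4 vs 19: take 4 from left. Merged: [4]
Compare 19 vs 19: take 19 from left. Merged: [4, 19]
Compare 20 vs 19: take 19 from right. Merged: [4, 19, 19]
Compare 20 vs 22: take 20 from left. Merged: [4, 19, 19, 20]
Compare 21 vs 22: take 21 from left. Merged: [4, 19, 19, 20, 21]
Compare 37 vs 22: take 22 from right. Merged: [4, 19, 19, 20, 21, 22]
Compare 37 vs 24: take 24 from right. Merged: [4, 19, 19, 20, 21, 22, 24]
Compare 37 vs 25: take 25 from right. Merged: [4, 19, 19, 20, 21, 22, 24, 25]
Compare 37 vs 29: take 29 from right. Merged: [4, 19, 19, 20, 21, 22, 24, 25, 29]
Compare 37 vs 29: take 29 from right. Merged: [4, 19, 19, 20, 21, 22, 24, 25, 29, 29]
Append remaining from left: [37]. Merged: [4, 19, 19, 20, 21, 22, 24, 25, 29, 29, 37]

Final merged array: [4, 19, 19, 20, 21, 22, 24, 25, 29, 29, 37]
Total comparisons: 10

The merged array is [4, 19, 19, 20, 21, 22, 24, 25, 29, 29, 37], requiring 10 comparisons. The merge step runs in O(n) time where n is the total number of elements.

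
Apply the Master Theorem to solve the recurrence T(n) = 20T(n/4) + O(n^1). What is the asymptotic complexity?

Master Theorem for T(n) = 20T(n/4) + O(n^1):

a = 20, b = 4, c = 1
log_b(a) = log_4(20) = 2.1610

Case 1: c = 1 < log_4(20) = 2.1610
T(n) = O(n^(log_4 20))

For T(n) = 20T(n/4) + O(n^1): log_4(20) = 2.1610. This is Case 1 of the Master Theorem (c < log_b(a), work dominated by leaves), giving O(n^(log_4 20)).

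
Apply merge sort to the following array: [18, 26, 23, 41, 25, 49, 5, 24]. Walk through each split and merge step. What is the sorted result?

Merge sort trace:

Split: [18, 26, 23, 41, 25, 49, 5, 24] -> [18, 26, 23, 41] and [25, 49, 5, 24]
  Split: [18, 26, 23, 41] -> [18, 26] and [23, 41]
    Split: [18, 26] -> [18] and [26]
    Merge: [18] + [26] -> [18, 26]
    Split: [23, 41] -> [23] and [41]
    Merge: [23] + [41] -> [23, 41]
  Merge: [18, 26] + [23, 41] -> [18, 23, 26, 41]
  Split: [25, 49, 5, 24] -> [25, 49] and [5, 24]
    Split: [25, 49] -> [25] and [49]
    Merge: [25] + [49] -> [25, 49]
    Split: [5, 24] -> [5] and [24]
    Merge: [5] + [24] -> [5, 24]
  Merge: [25, 49] + [5, 24] -> [5, 24, 25, 49]
Merge: [18, 23, 26, 41] + [5, 24, 25, 49] -> [5, 18, 23, 24, 25, 26, 41, 49]

Final sorted array: [5, 18, 23, 24, 25, 26, 41, 49]

The merge sort proceeds by recursively splitting the array and merging sorted halves.
After all merges, the sorted array is [5, 18, 23, 24, 25, 26, 41, 49].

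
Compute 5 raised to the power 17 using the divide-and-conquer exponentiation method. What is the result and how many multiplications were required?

Computing 5^17 by squaring (build up from 5^1; each line after the first costs one multiplication):

5^1 = 5
5^2 = (5^1)^2 = 5^2 = 25
5^4 = (5^2)^2 = 25^2 = 625
5^8 = (5^4)^2 = 625^2 = 390625
5^16 = (5^8)^2 = 390625^2 = 152587890625
5^17 = 5 * 5^16 = 5 * 152587890625 = 762939453125

Result: 762939453125
Multiplications needed: 5 (5 lines after 5^1)

5^17 = 762939453125. Using exponentiation by squaring, this requires 5 multiplications. The key idea: if the exponent is even, square the half-power; if odd, multiply by the base once.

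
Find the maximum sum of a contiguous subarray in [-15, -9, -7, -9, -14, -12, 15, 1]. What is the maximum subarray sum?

Using Kadane's algorithm on [-15, -9, -7, -9, -14, -12, 15, 1]:

Scanning through the array:
Position 1 (value -9): max_ending_here = -9, max_so_far = -9
Position 2 (value -7): max_ending_here = -7, max_so_far = -7
Position 3 (value -9): max_ending_here = -9, max_so_far = -7
Position 4 (value -14): max_ending_here = -14, max_so_far = -7
Position 5 (value -12): max_ending_here = -12, max_so_far = -7
Position 6 (value 15): max_ending_here = 15, max_so_far = 15
Position 7 (value 1): max_ending_here = 16, max_so_far = 16

Maximum subarray: [15, 1]
Maximum sum: 16

The maximum subarray is [15, 1] with sum 16. This subarray runs from index 6 to index 7.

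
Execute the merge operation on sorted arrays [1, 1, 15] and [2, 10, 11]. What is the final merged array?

Merging process:

Compare 1 vs 2: take 1 from left. Merged: [1]
Compare 1 vs 2: take 1 from left. Merged: [1, 1]
Compare 15 vs 2: take 2 from right. Merged: [1, 1, 2]
Compare 15 vs 10: take 10 from right. Merged: [1, 1, 2, 10]
Compare 15 vs 11: take 11 from right. Merged: [1, 1, 2, 10, 11]
Append remaining from left: [15]. Merged: [1, 1, 2, 10, 11, 15]

Final merged array: [1, 1, 2, 10, 11, 15]
Total comparisons: 5

The merged array is [1, 1, 2, 10, 11, 15], requiring 5 comparisons. The merge step runs in O(n) time where n is the total number of elements.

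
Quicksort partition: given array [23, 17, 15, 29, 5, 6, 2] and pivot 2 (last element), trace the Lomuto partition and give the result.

Lomuto partition with pivot = 2:

Initial array: [23, 17, 15, 29, 5, 6, 2]

arr[0]=23 > 2: no swap
arr[1]=17 > 2: no swap
arr[2]=15 > 2: no swap
arr[3]=29 > 2: no swap
arr[4]=5 > 2: no swap
arr[5]=6 > 2: no swap

Place pivot at position 0: [2, 17, 15, 29, 5, 6, 23]
Pivot position: 0

After partitioning with pivot 2, the array becomes [2, 17, 15, 29, 5, 6, 23]. The pivot is placed at index 0. All elements to the left of the pivot are <= 2, and all elements to the right are > 2.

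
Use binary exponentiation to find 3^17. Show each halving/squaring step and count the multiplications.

Computing 3^17 by squaring (build up from 3^1; each line after the first costs one multiplication):

3^1 = 3
3^2 = (3^1)^2 = 3^2 = 9
3^4 = (3^2)^2 = 9^2 = 81
3^8 = (3^4)^2 = 81^2 = 6561
3^16 = (3^8)^2 = 6561^2 = 43046721
3^17 = 3 * 3^16 = 3 * 43046721 = 129140163

Result: 129140163
Multiplications needed: 5 (5 lines after 3^1)

3^17 = 129140163. Using exponentiation by squaring, this requires 5 multiplications. The key idea: if the exponent is even, square the half-power; if odd, multiply by the base once.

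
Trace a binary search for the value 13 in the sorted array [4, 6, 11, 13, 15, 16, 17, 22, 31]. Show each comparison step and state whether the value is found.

Binary search for 13 in [4, 6, 11, 13, 15, 16, 17, 22, 31]:

lo=0, hi=8, mid=4, arr[mid]=15 -> 15 > 13, search left half
lo=0, hi=3, mid=1, arr[mid]=6 -> 6 < 13, search right half
lo=2, hi=3, mid=2, arr[mid]=11 -> 11 < 13, search right half
lo=3, hi=3, mid=3, arr[mid]=13 -> Found target at index 3!

Binary search finds 13 at index 3 after 4 comparisons. The search repeatedly halves the search space by comparing with the middle element.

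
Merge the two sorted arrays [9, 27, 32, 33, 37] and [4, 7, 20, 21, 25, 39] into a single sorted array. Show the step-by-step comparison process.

Merging process:

Compare 9 vs 4: take 4 from right. Merged: [4]
Compare 9 vs 7: take 7 from right. Merged: [4, 7]
Compare 9 vs 20: take 9 from left. Merged: [4, 7, 9]
Compare 27 vs 20: take 20 from right. Merged: [4, 7, 9, 20]
Compare 27 vs 21: take 21 from right. Merged: [4, 7, 9, 20, 21]
Compare 27 vs 25: take 25 from right. Merged: [4, 7, 9, 20, 21, 25]
Compare 27 vs 39: take 27 from left. Merged: [4, 7, 9, 20, 21, 25, 27]
Compare 32 vs 39: take 32 from left. Merged: [4, 7, 9, 20, 21, 25, 27, 32]
Compare 33 vs 39: take 33 from left. Merged: [4, 7, 9, 20, 21, 25, 27, 32, 33]
Compare 37 vs 39: take 37 from left. Merged: [4, 7, 9, 20, 21, 25, 27, 32, 33, 37]
Append remaining from right: [39]. Merged: [4, 7, 9, 20, 21, 25, 27, 32, 33, 37, 39]

Final merged array: [4, 7, 9, 20, 21, 25, 27, 32, 33, 37, 39]
Total comparisons: 10

The merged array is [4, 7, 9, 20, 21, 25, 27, 32, 33, 37, 39], requiring 10 comparisons. The merge step runs in O(n) time where n is the total number of elements.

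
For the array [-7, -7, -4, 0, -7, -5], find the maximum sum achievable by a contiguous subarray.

Using Kadane's algorithm on [-7, -7, -4, 0, -7, -5]:

Scanning through the array:
Position 1 (value -7): max_ending_here = -7, max_so_far = -7
Position 2 (value -4): max_ending_here = -4, max_so_far = -4
Position 3 (value 0): max_ending_here = 0, max_so_far = 0
Position 4 (value -7): max_ending_here = -7, max_so_far = 0
Position 5 (value -5): max_ending_here = -5, max_so_far = 0

Maximum subarray: [0]
Maximum sum: 0

The maximum subarray is [0] with sum 0. This subarray runs from index 3 to index 3.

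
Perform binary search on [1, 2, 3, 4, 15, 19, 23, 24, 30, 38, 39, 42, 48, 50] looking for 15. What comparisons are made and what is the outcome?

Binary search for 15 in [1, 2, 3, 4, 15, 19, 23, 24, 30, 38, 39, 42, 48, 50]:

lo=0, hi=13, mid=6, arr[mid]=23 -> 23 > 15, search left half
lo=0, hi=5, mid=2, arr[mid]=3 -> 3 < 15, search right half
lo=3, hi=5, mid=4, arr[mid]=15 -> Found target at index 4!

Binary search finds 15 at index 4 after 3 comparisons. The search repeatedly halves the search space by comparing with the middle element.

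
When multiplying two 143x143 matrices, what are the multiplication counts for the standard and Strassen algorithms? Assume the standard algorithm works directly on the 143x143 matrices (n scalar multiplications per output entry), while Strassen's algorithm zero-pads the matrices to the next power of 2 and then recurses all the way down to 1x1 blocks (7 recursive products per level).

Matrix multiplication for 143x143 matrices:

Strassen's algorithm requires power-of-2 dimensions. Pad 143x143 to 256x256 (next power of 2).

Standard algorithm: 143^3 = 2924207 multiplications
Strassen's algorithm: 7^(log2(256)) = 7^8 = 5764801 multiplications
Difference: 2924207 - 5764801 = -2840594 (Strassen uses MORE here due to padding overhead — for small or just-over-power-of-2 n, padding can outweigh the per-level savings)

Standard: 2924207 multiplications (143^3). Strassen: 5764801 multiplications (7^8, after padding to 256x256). Strassen reduces 8 recursive multiplications to 7 at each level.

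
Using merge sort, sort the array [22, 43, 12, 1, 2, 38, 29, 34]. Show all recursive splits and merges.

Merge sort trace:

Split: [22, 43, 12, 1, 2, 38, 29, 34] -> [22, 43, 12, 1] and [2, 38, 29, 34]
  Split: [22, 43, 12, 1] -> [22, 43] and [12, 1]
    Split: [22, 43] -> [22] and [43]
    Merge: [22] + [43] -> [22, 43]
    Split: [12, 1] -> [12] and [1]
    Merge: [12] + [1] -> [1, 12]
  Merge: [22, 43] + [1, 12] -> [1, 12, 22, 43]
  Split: [2, 38, 29, 34] -> [2, 38] and [29, 34]
    Split: [2, 38] -> [2] and [38]
    Merge: [2] + [38] -> [2, 38]
    Split: [29, 34] -> [29] and [34]
    Merge: [29] + [34] -> [29, 34]
  Merge: [2, 38] + [29, 34] -> [2, 29, 34, 38]
Merge: [1, 12, 22, 43] + [2, 29, 34, 38] -> [1, 2, 12, 22, 29, 34, 38, 43]

Final sorted array: [1, 2, 12, 22, 29, 34, 38, 43]

The merge sort proceeds by recursively splitting the array and merging sorted halves.
After all merges, the sorted array is [1, 2, 12, 22, 29, 34, 38, 43].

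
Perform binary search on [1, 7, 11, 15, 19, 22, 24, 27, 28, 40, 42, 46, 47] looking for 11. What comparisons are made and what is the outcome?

Binary search for 11 in [1, 7, 11, 15, 19, 22, 24, 27, 28, 40, 42, 46, 47]:

lo=0, hi=12, mid=6, arr[mid]=24 -> 24 > 11, search left half
lo=0, hi=5, mid=2, arr[mid]=11 -> Found target at index 2!

Binary search finds 11 at index 2 after 2 comparisons. The search repeatedly halves the search space by comparing with the middle element.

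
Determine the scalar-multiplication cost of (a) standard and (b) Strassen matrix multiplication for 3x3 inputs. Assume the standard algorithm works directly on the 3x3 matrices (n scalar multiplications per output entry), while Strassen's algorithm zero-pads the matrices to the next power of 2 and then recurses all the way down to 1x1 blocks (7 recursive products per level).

Matrix multiplication for 3x3 matrices:

Strassen's algorithm requires power-of-2 dimensions. Pad 3x3 to 4x4 (next power of 2).

Standard algorithm: 3^3 = 27 multiplications
Strassen's algorithm: 7^(log2(4)) = 7^2 = 49 multiplications
Difference: 27 - 49 = -22 (Strassen uses MORE here due to padding overhead — for small or just-over-power-of-2 n, padding can outweigh the per-level savings)

Standard: 27 multiplications (3^3). Strassen: 49 multiplications (7^2, after padding to 4x4). Strassen reduces 8 recursive multiplications to 7 at each level.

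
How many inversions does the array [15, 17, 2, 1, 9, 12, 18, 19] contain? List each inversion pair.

Finding inversions in [15, 17, 2, 1, 9, 12, 18, 19]:

(0, 2): arr[0]=15 > arr[2]=2
(0, 3): arr[0]=15 > arr[3]=1
(0, 4): arr[0]=15 > arr[4]=9
(0, 5): arr[0]=15 > arr[5]=12
(1, 2): arr[1]=17 > arr[2]=2
(1, 3): arr[1]=17 > arr[3]=1
(1, 4): arr[1]=17 > arr[4]=9
(1, 5): arr[1]=17 > arr[5]=12
(2, 3): arr[2]=2 > arr[3]=1

Total inversions: 9

The array has 9 inversion(s): (0,2), (0,3), (0,4), (0,5), (1,2), (1,3), (1,4), (1,5), (2,3). Each pair (i,j) satisfies i < j and arr[i] > arr[j].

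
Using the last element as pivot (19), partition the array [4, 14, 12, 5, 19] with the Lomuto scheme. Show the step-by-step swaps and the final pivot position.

Lomuto partition with pivot = 19:

Initial array: [4, 14, 12, 5, 19]

arr[0]=4 <= 19: swap with position 0, array becomes [4, 14, 12, 5, 19]
arr[1]=14 <= 19: swap with position 1, array becomes [4, 14, 12, 5, 19]
arr[2]=12 <= 19: swap with position 2, array becomes [4, 14, 12, 5, 19]
arr[3]=5 <= 19: swap with position 3, array becomes [4, 14, 12, 5, 19]

Place pivot at position 4: [4, 14, 12, 5, 19]
Pivot position: 4

After partitioning with pivot 19, the array becomes [4, 14, 12, 5, 19]. The pivot is placed at index 4. All elements to the left of the pivot are <= 19, and all elements to the right are > 19.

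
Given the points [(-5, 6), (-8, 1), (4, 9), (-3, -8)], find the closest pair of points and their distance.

Computing all pairwise distances among 4 points:

d((-5, 6), (-8, 1)) = 5.831 <-- minimum
d((-5, 6), (4, 9)) = 9.4868
d((-5, 6), (-3, -8)) = 14.1421
d((-8, 1), (4, 9)) = 14.4222
d((-8, 1), (-3, -8)) = 10.2956
d((4, 9), (-3, -8)) = 18.3848

Closest pair: (-5, 6) and (-8, 1) with distance 5.831

The closest pair is (-5, 6) and (-8, 1) with Euclidean distance 5.831. For 4 points, brute-force pairwise comparison is shown above. For large n, the divide-and-conquer algorithm (sort by x, recurse on halves, check the dividing strip) achieves O(n log n).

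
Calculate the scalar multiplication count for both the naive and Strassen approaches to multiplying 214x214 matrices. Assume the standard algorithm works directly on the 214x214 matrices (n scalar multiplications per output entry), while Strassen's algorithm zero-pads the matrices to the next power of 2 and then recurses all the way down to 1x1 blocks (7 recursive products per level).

Matrix multiplication for 214x214 matrices:

Strassen's algorithm requires power-of-2 dimensions. Pad 214x214 to 256x256 (next power of 2).

Standard algorithm: 214^3 = 9800344 multiplications
Strassen's algorithm: 7^(log2(256)) = 7^8 = 5764801 multiplications
Savings: 9800344 - 5764801 = 4035543 multiplications

Standard: 9800344 multiplications (214^3). Strassen: 5764801 multiplications (7^8, after padding to 256x256). Strassen reduces 8 recursive multiplications to 7 at each level.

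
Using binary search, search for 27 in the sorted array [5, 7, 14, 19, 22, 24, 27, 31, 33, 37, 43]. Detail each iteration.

Binary search for 27 in [5, 7, 14, 19, 22, 24, 27, 31, 33, 37, 43]:

lo=0, hi=10, mid=5, arr[mid]=24 -> 24 < 27, search right half
lo=6, hi=10, mid=8, arr[mid]=33 -> 33 > 27, search left half
lo=6, hi=7, mid=6, arr[mid]=27 -> Found target at index 6!

Binary search finds 27 at index 6 after 3 comparisons. The search repeatedly halves the search space by comparing with the middle element.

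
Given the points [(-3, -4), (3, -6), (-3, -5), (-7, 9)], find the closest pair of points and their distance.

Computing all pairwise distances among 4 points:

d((-3, -4), (3, -6)) = 6.3246
d((-3, -4), (-3, -5)) = 1.0 <-- minimum
d((-3, -4), (-7, 9)) = 13.6015
d((3, -6), (-3, -5)) = 6.0828
d((3, -6), (-7, 9)) = 18.0278
d((-3, -5), (-7, 9)) = 14.5602

Closest pair: (-3, -4) and (-3, -5) with distance 1.0

The closest pair is (-3, -4) and (-3, -5) with Euclidean distance 1.0. For 4 points, brute-force pairwise comparison is shown above. For large n, the divide-and-conquer algorithm (sort by x, recurse on halves, check the dividing strip) achieves O(n log n).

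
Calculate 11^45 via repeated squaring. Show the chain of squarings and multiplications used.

Computing 11^45 by squaring (build up from 11^1; each line after the first costs one multiplication):

11^1 = 11
11^2 = (11^1)^2 = 11^2 = 121
11^4 = (11^2)^2 = 121^2 = 14641
11^5 = 11 * 11^4 = 11 * 14641 = 161051
11^10 = (11^5)^2 = 161051^2 = 25937424601
11^11 = 11 * 11^10 = 11 * 25937424601 = 285311670611
11^22 = (11^11)^2 = 285311670611^2 = 81402749386839761113321
11^44 = (11^22)^2 = 81402749386839761113321^2 = 6626407607736641103900260617069258125403649041
11^45 = 11 * 11^44 = 11 * 6626407607736641103900260617069258125403649041 = 72890483685103052142902866787761839379440139451

Result: 72890483685103052142902866787761839379440139451
Multiplications needed: 8 (8 lines after 11^1)

11^45 = 72890483685103052142902866787761839379440139451. Using exponentiation by squaring, this requires 8 multiplications. The key idea: if the exponent is even, square the half-power; if odd, multiply by the base once.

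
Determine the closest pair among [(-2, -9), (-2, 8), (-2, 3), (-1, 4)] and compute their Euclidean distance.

Computing all pairwise distances among 4 points:

d((-2, -9), (-2, 8)) = 17.0
d((-2, -9), (-2, 3)) = 12.0
d((-2, -9), (-1, 4)) = 13.0384
d((-2, 8), (-2, 3)) = 5.0
d((-2, 8), (-1, 4)) = 4.1231
d((-2, 3), (-1, 4)) = 1.4142 <-- minimum

Closest pair: (-2, 3) and (-1, 4) with distance 1.4142

The closest pair is (-2, 3) and (-1, 4) with Euclidean distance 1.4142. For 4 points, brute-force pairwise comparison is shown above. For large n, the divide-and-conquer algorithm (sort by x, recurse on halves, check the dividing strip) achieves O(n log n).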